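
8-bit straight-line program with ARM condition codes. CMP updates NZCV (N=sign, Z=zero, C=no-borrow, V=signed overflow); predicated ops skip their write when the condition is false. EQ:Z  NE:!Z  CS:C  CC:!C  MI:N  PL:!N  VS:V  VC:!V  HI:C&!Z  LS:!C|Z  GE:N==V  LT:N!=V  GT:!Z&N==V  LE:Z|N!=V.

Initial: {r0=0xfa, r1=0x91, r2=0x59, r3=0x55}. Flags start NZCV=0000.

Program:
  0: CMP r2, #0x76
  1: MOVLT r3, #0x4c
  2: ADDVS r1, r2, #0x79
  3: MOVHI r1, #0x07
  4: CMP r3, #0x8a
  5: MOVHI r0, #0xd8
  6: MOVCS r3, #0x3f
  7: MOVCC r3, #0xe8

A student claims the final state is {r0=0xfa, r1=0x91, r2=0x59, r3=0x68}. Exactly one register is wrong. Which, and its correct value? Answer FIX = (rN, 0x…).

FIX = (r3, 0xe8)

0: ✓ CMP  NZCV=1000
1: ✓ MOVLT  r3←0x4c
2: · ADDVS
3: · MOVHI
4: ✓ CMP  NZCV=1001
5: · MOVHI
6: · MOVCS
7: ✓ MOVCC  r3←0xe8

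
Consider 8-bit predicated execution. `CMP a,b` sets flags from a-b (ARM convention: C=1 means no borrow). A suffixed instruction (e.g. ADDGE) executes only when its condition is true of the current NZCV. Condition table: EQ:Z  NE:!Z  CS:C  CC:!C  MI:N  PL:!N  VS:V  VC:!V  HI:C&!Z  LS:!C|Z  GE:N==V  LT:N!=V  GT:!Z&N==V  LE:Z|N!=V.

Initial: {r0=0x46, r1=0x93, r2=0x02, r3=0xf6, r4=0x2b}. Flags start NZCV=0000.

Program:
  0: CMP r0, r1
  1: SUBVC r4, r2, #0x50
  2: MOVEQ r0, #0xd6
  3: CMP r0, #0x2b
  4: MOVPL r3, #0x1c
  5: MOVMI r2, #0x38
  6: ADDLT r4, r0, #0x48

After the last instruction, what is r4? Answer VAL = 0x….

VAL = 0x2b

[0] flags=1001 → (cmp)
[1] flags=1001 VC?F → skip
[2] flags=1001 EQ?F → skip
[3] flags=0010 → (cmp)
[4] flags=0010 PL?T → r3=0x1c
[5] flags=0010 MI?F → skip
[6] flags=0010 LT?F → skip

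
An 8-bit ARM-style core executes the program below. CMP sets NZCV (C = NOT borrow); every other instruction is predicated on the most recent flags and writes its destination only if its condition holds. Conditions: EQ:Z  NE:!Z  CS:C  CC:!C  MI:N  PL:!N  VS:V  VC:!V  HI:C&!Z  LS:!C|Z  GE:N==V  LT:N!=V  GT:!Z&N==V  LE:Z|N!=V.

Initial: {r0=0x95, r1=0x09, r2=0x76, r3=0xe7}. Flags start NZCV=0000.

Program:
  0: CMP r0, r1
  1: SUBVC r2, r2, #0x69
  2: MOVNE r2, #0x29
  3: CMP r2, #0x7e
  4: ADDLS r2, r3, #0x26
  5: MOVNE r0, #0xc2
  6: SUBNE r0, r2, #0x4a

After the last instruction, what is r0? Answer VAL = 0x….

0: ✓ CMP  NZCV=1010
1: ✓ SUBVC  r2←0x0d
2: ✓ MOVNE  r2←0x29
3: ✓ CMP  NZCV=1000
4: ✓ ADDLS  r2←0x0d
5: ✓ MOVNE  r0←0xc2
6: ✓ SUBNE  r0←0xc3

VAL = 0xc3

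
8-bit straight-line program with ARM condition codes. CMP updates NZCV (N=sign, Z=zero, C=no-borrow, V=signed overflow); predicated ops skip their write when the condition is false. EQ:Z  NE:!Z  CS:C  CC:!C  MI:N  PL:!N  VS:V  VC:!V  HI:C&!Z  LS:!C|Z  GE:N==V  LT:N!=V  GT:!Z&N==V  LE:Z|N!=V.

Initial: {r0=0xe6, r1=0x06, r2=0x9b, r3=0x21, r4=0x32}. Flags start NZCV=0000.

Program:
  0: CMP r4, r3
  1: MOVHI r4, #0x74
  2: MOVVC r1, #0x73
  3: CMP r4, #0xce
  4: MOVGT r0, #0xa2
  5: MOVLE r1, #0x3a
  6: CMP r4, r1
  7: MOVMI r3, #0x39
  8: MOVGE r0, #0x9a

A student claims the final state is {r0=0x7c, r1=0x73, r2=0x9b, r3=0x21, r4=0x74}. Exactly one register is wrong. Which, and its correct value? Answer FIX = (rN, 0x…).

FIX = (r0, 0x9a)

[0] flags=0010 → (cmp)
[1] flags=0010 HI?T → r4=0x74
[2] flags=0010 VC?T → r1=0x73
[3] flags=1001 → (cmp)
[4] flags=1001 GT?T → r0=0xa2
[5] flags=1001 LE?F → skip
[6] flags=0010 → (cmp)
[7] flags=0010 MI?F → skip
[8] flags=0010 GE?T → r0=0x9a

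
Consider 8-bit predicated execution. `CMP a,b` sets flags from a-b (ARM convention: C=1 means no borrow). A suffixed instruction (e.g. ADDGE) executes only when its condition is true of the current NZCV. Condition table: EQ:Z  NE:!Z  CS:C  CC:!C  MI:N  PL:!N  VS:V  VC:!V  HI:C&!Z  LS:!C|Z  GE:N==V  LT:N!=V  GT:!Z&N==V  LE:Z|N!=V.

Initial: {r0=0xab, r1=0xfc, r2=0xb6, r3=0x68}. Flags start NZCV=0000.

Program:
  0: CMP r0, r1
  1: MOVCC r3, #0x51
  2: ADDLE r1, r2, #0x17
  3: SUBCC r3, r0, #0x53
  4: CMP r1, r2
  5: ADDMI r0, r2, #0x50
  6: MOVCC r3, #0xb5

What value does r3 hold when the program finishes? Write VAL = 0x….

VAL = 0x58

[0] flags=1000 → (cmp)
[1] flags=1000 CC?T → r3=0x51
[2] flags=1000 LE?T → r1=0xcd
[3] flags=1000 CC?T → r3=0x58
[4] flags=0010 → (cmp)
[5] flags=0010 MI?F → skip
[6] flags=0010 CC?F → skip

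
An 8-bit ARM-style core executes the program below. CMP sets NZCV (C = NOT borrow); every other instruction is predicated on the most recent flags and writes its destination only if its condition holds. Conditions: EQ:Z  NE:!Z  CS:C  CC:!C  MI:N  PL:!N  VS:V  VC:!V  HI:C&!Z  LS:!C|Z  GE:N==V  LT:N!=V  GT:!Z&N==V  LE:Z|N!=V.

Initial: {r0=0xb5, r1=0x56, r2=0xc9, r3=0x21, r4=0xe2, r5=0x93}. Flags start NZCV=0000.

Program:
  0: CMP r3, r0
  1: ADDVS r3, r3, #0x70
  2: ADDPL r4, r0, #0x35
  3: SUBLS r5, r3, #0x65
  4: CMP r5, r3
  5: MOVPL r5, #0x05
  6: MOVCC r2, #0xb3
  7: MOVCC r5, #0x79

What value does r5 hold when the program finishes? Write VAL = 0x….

VAL = 0xbc

0: ✓ CMP  NZCV=0000
1: · ADDVS
2: ✓ ADDPL  r4←0xea
3: ✓ SUBLS  r5←0xbc
4: ✓ CMP  NZCV=1010
5: · MOVPL
6: · MOVCC
7: · MOVCC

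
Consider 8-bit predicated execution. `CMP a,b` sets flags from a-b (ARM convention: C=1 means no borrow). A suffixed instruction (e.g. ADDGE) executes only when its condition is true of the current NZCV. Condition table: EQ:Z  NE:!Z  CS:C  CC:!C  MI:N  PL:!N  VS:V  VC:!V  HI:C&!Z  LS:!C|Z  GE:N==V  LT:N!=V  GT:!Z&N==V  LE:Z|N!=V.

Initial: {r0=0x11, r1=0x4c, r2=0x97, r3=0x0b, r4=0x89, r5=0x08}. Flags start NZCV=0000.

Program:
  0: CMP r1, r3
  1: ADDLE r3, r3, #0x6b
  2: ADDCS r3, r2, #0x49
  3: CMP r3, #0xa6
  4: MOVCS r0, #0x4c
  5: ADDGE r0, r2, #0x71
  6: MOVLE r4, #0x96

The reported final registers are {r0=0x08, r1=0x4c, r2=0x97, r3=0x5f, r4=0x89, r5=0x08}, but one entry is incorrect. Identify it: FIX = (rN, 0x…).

0: ✓ CMP  NZCV=0010
1: · ADDLE
2: ✓ ADDCS  r3←0xe0
3: ✓ CMP  NZCV=0010
4: ✓ MOVCS  r0←0x4c
5: ✓ ADDGE  r0←0x08
6: · MOVLE

FIX = (r3, 0xe0)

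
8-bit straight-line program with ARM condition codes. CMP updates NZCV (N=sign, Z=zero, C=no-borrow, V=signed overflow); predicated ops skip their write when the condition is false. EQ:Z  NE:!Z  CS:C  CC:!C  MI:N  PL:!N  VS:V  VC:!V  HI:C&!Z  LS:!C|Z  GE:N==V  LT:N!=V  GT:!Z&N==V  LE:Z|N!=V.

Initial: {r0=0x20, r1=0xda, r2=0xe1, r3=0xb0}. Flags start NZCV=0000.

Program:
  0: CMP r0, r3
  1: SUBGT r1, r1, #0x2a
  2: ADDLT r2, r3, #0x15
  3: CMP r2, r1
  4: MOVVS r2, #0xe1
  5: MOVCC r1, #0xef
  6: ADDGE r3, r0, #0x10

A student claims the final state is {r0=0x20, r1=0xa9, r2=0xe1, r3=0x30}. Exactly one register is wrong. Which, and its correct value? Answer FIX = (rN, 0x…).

0: ✓ CMP  NZCV=0000
1: ✓ SUBGT  r1←0xb0
2: · ADDLT
3: ✓ CMP  NZCV=0010
4: · MOVVS
5: · MOVCC
6: ✓ ADDGE  r3←0x30

FIX = (r1, 0xb0)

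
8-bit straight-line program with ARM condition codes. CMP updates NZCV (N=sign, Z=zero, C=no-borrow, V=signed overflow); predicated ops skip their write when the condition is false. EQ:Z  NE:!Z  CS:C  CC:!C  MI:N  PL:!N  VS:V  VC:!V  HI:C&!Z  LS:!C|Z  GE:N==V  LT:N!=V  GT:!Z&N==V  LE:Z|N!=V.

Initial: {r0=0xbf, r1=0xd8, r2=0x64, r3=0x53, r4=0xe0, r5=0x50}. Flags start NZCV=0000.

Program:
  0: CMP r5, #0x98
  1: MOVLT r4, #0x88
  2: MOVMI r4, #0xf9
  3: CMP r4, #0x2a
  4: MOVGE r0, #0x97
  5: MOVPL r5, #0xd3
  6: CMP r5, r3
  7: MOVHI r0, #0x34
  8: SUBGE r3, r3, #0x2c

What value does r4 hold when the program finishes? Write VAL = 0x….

VAL = 0xf9

0: ✓ CMP  NZCV=1001
1: · MOVLT
2: ✓ MOVMI  r4←0xf9
3: ✓ CMP  NZCV=1010
4: · MOVGE
5: · MOVPL
6: ✓ CMP  NZCV=1000
7: · MOVHI
8: · SUBGE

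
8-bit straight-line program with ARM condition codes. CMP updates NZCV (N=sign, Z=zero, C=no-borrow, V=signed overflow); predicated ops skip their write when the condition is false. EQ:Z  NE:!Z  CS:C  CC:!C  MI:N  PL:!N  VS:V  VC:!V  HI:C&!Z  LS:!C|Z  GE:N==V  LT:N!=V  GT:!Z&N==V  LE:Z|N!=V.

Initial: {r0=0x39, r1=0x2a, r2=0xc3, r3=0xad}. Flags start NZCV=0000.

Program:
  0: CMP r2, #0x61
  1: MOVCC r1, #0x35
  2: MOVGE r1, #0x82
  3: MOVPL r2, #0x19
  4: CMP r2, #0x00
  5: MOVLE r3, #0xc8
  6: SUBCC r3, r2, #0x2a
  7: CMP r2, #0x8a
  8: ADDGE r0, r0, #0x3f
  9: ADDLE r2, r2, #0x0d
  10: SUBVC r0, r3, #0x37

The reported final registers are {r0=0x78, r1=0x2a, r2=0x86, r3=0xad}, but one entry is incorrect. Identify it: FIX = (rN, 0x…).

0: ✓ CMP  NZCV=0011
1: · MOVCC
2: · MOVGE
3: ✓ MOVPL  r2←0x19
4: ✓ CMP  NZCV=0010
5: · MOVLE
6: · SUBCC
7: ✓ CMP  NZCV=1001
8: ✓ ADDGE  r0←0x78
9: · ADDLE
10: · SUBVC

FIX = (r2, 0x19)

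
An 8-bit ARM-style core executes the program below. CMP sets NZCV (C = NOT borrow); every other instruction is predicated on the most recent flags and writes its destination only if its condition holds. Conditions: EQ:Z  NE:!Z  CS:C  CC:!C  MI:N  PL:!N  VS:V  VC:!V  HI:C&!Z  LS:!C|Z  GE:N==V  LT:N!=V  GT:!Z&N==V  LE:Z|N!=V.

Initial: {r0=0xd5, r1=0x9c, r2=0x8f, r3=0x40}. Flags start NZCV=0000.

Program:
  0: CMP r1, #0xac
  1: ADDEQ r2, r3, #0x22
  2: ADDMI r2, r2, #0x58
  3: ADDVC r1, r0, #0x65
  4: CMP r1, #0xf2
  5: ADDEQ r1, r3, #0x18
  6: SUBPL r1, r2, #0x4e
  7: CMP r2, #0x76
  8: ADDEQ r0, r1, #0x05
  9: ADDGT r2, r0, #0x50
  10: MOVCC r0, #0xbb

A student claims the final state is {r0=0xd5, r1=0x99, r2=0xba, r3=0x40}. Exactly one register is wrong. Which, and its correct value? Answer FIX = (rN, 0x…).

0: ✓ CMP  NZCV=1000
1: · ADDEQ
2: ✓ ADDMI  r2←0xe7
3: ✓ ADDVC  r1←0x3a
4: ✓ CMP  NZCV=0000
5: · ADDEQ
6: ✓ SUBPL  r1←0x99
7: ✓ CMP  NZCV=0011
8: · ADDEQ
9: · ADDGT
10: · MOVCC

FIX = (r2, 0xe7)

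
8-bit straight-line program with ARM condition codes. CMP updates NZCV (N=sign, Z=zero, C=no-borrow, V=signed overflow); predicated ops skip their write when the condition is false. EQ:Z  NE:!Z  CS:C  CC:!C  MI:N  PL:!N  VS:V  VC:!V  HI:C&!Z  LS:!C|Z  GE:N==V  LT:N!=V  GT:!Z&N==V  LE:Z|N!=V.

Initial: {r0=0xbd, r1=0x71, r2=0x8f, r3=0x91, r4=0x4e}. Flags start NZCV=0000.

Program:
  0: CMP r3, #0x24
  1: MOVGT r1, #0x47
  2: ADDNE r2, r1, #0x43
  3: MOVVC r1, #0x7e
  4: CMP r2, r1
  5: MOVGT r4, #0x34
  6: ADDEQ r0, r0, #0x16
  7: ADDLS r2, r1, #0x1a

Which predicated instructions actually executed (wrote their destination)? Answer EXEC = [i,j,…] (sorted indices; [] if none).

[0] flags=0011 → (cmp)
[1] flags=0011 GT?F → skip
[2] flags=0011 NE?T → r2=0xb4
[3] flags=0011 VC?F → skip
[4] flags=0011 → (cmp)
[5] flags=0011 GT?F → skip
[6] flags=0011 EQ?F → skip
[7] flags=0011 LS?F → skip

EXEC = [2]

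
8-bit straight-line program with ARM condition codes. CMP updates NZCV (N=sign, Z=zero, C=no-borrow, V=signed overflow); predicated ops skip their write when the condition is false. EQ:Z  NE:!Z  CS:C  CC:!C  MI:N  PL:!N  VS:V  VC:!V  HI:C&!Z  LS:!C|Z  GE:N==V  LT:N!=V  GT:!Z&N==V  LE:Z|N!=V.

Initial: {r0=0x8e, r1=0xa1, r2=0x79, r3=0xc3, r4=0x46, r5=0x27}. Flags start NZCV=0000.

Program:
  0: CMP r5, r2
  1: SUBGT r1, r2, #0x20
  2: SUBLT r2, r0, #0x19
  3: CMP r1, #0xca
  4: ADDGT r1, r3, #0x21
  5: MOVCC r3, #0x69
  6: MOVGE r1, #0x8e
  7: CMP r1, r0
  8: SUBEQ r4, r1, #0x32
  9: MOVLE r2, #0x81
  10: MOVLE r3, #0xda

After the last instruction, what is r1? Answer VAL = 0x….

[0] flags=1000 → (cmp)
[1] flags=1000 GT?F → skip
[2] flags=1000 LT?T → r2=0x75
[3] flags=1000 → (cmp)
[4] flags=1000 GT?F → skip
[5] flags=1000 CC?T → r3=0x69
[6] flags=1000 GE?F → skip
[7] flags=0010 → (cmp)
[8] flags=0010 EQ?F → skip
[9] flags=0010 LE?F → skip
[10] flags=0010 LE?F → skip

VAL = 0xa1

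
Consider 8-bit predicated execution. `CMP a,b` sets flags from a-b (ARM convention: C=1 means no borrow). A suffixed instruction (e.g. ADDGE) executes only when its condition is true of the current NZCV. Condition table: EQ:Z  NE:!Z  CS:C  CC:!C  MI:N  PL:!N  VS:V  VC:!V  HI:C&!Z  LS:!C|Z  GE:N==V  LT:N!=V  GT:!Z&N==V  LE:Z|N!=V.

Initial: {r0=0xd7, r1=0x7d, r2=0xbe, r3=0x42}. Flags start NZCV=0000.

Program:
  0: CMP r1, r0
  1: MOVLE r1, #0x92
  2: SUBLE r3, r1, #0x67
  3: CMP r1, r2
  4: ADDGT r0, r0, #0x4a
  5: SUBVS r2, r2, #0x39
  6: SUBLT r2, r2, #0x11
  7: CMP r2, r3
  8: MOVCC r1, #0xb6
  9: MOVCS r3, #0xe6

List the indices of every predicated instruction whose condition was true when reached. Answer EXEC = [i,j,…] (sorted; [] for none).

EXEC = [4,5,9]

0: ✓ CMP  NZCV=1001
1: · MOVLE
2: · SUBLE
3: ✓ CMP  NZCV=1001
4: ✓ ADDGT  r0←0x21
5: ✓ SUBVS  r2←0x85
6: · SUBLT
7: ✓ CMP  NZCV=0011
8: · MOVCC
9: ✓ MOVCS  r3←0xe6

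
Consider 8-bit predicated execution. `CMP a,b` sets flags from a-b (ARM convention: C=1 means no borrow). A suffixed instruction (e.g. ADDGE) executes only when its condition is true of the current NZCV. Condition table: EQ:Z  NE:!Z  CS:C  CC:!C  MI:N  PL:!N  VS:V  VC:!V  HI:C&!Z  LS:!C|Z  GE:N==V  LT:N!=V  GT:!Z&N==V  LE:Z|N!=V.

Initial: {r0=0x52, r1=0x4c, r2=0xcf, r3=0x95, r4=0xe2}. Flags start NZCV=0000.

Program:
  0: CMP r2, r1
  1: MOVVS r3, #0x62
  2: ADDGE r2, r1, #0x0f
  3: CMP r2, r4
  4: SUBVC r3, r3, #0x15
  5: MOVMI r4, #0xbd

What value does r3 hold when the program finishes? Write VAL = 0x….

VAL = 0x80

0: ✓ CMP  NZCV=1010
1: · MOVVS
2: · ADDGE
3: ✓ CMP  NZCV=1000
4: ✓ SUBVC  r3←0x80
5: ✓ MOVMI  r4←0xbd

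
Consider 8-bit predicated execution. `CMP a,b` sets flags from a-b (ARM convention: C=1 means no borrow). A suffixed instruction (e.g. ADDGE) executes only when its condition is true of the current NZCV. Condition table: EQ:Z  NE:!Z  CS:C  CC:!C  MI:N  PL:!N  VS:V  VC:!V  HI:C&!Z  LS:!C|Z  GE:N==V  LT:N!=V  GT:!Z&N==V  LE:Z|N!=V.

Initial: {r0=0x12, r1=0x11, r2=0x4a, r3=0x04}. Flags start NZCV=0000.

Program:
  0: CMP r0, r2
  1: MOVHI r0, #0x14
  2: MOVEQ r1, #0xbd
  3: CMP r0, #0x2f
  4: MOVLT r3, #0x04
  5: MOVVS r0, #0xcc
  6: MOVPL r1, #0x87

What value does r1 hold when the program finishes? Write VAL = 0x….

VAL = 0x11

0: ✓ CMP  NZCV=1000
1: · MOVHI
2: · MOVEQ
3: ✓ CMP  NZCV=1000
4: ✓ MOVLT  r3←0x04
5: · MOVVS
6: · MOVPL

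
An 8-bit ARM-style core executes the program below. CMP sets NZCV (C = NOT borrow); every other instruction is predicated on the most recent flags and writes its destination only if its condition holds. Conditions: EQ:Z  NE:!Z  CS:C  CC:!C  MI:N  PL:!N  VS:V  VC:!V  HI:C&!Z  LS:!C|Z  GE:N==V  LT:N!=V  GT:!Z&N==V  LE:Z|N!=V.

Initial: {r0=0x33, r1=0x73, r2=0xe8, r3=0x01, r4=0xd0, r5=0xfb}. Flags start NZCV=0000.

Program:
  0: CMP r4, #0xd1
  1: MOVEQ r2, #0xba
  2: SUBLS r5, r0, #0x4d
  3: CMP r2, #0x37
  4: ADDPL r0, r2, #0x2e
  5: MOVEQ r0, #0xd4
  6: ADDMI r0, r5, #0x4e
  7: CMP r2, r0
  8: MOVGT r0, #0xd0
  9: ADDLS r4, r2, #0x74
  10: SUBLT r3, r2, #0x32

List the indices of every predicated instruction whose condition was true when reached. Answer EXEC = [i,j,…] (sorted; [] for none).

0: ✓ CMP  NZCV=1000
1: · MOVEQ
2: ✓ SUBLS  r5←0xe6
3: ✓ CMP  NZCV=1010
4: · ADDPL
5: · MOVEQ
6: ✓ ADDMI  r0←0x34
7: ✓ CMP  NZCV=1010
8: · MOVGT
9: · ADDLS
10: ✓ SUBLT  r3←0xb6

EXEC = [2,6,10]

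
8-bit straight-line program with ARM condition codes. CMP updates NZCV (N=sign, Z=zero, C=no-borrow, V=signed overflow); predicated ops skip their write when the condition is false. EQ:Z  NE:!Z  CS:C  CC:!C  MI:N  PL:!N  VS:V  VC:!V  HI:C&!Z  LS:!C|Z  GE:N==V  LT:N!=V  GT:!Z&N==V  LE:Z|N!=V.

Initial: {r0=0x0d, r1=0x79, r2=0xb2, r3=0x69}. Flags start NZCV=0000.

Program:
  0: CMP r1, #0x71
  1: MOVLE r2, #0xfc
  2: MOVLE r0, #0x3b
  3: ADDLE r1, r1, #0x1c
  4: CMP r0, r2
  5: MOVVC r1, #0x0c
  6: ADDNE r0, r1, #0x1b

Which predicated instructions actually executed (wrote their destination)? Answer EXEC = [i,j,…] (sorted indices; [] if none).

0: ✓ CMP  NZCV=0010
1: · MOVLE
2: · MOVLE
3: · ADDLE
4: ✓ CMP  NZCV=0000
5: ✓ MOVVC  r1←0x0c
6: ✓ ADDNE  r0←0x27

EXEC = [5,6]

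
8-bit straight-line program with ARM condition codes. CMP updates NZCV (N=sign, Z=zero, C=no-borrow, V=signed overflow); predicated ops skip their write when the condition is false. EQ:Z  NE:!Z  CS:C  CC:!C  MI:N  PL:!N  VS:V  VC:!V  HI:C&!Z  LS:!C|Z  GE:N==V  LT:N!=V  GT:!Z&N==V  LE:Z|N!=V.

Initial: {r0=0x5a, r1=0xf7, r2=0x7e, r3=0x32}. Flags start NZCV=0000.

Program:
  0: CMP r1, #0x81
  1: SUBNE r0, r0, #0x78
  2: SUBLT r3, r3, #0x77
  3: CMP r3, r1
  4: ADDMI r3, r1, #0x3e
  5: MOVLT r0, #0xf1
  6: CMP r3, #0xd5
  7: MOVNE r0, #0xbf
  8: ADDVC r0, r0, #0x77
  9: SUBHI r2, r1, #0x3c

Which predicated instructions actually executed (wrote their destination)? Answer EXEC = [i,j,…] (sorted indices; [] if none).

0: ✓ CMP  NZCV=0010
1: ✓ SUBNE  r0←0xe2
2: · SUBLT
3: ✓ CMP  NZCV=0000
4: · ADDMI
5: · MOVLT
6: ✓ CMP  NZCV=0000
7: ✓ MOVNE  r0←0xbf
8: ✓ ADDVC  r0←0x36
9: · SUBHI

EXEC = [1,7,8]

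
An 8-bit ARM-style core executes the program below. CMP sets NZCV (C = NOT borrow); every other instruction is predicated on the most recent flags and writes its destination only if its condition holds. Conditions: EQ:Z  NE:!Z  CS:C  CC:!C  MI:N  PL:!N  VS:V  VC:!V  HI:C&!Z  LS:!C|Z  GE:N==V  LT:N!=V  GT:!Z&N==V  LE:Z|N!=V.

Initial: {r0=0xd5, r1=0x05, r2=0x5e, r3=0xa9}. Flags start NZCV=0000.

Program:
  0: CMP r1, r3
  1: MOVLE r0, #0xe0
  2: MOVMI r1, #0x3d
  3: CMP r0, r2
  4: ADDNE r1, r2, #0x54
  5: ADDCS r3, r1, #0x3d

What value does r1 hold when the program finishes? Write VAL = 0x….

VAL = 0xb2

0: ✓ CMP  NZCV=0000
1: · MOVLE
2: · MOVMI
3: ✓ CMP  NZCV=0011
4: ✓ ADDNE  r1←0xb2
5: ✓ ADDCS  r3←0xef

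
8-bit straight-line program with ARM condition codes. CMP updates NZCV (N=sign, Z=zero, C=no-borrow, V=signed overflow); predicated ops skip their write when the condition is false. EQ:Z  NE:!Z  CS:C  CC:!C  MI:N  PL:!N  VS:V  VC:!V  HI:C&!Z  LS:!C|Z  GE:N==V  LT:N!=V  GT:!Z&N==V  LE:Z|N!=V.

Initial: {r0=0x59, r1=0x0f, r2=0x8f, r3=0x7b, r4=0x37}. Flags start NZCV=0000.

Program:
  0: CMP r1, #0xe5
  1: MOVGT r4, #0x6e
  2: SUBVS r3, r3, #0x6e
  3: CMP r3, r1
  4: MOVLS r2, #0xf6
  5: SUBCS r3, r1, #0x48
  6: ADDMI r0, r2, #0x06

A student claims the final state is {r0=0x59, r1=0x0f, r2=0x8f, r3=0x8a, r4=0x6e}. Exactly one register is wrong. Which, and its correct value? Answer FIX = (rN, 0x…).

FIX = (r3, 0xc7)

[0] flags=0000 → (cmp)
[1] flags=0000 GT?T → r4=0x6e
[2] flags=0000 VS?F → skip
[3] flags=0010 → (cmp)
[4] flags=0010 LS?F → skip
[5] flags=0010 CS?T → r3=0xc7
[6] flags=0010 MI?F → skip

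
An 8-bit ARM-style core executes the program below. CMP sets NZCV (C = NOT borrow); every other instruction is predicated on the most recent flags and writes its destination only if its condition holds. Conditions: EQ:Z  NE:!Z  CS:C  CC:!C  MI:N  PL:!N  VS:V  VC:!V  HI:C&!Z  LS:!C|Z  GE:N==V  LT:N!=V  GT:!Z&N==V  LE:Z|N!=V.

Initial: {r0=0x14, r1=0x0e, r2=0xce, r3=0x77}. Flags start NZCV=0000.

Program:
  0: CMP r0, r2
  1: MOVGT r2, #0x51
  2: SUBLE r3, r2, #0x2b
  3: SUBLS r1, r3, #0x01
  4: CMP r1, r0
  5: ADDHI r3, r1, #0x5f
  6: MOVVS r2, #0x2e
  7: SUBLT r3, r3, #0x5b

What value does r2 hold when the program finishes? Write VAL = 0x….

VAL = 0x51

0: ✓ CMP  NZCV=0000
1: ✓ MOVGT  r2←0x51
2: · SUBLE
3: ✓ SUBLS  r1←0x76
4: ✓ CMP  NZCV=0010
5: ✓ ADDHI  r3←0xd5
6: · MOVVS
7: · SUBLT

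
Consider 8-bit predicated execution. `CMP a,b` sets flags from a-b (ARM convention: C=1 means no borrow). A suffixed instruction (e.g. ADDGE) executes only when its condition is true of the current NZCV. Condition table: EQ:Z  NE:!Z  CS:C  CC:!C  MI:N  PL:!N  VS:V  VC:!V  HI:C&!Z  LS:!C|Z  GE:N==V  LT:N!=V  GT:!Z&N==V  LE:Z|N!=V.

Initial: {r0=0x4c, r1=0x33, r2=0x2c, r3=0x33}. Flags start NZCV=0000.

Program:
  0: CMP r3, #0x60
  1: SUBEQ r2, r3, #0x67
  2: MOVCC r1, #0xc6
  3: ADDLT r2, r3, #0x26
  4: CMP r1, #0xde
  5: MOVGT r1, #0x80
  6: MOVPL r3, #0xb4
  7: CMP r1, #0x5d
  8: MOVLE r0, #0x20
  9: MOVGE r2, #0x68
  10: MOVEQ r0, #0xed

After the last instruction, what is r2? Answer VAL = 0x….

0: ✓ CMP  NZCV=1000
1: · SUBEQ
2: ✓ MOVCC  r1←0xc6
3: ✓ ADDLT  r2←0x59
4: ✓ CMP  NZCV=1000
5: · MOVGT
6: · MOVPL
7: ✓ CMP  NZCV=0011
8: ✓ MOVLE  r0←0x20
9: · MOVGE
10: · MOVEQ

VAL = 0x59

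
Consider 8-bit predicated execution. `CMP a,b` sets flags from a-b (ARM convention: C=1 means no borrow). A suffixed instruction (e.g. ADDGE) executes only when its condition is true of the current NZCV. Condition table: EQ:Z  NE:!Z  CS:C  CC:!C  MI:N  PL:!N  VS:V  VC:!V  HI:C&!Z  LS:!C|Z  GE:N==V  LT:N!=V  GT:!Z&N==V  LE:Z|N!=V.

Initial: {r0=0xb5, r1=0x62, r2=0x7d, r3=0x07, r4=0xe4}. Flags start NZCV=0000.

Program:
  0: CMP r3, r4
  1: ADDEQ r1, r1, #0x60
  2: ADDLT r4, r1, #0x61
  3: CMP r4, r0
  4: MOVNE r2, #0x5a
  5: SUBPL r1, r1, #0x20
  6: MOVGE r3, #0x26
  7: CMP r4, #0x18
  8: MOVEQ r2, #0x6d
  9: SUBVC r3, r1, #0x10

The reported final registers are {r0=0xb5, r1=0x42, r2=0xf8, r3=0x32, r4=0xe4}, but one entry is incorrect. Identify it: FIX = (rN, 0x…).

0: ✓ CMP  NZCV=0000
1: · ADDEQ
2: · ADDLT
3: ✓ CMP  NZCV=0010
4: ✓ MOVNE  r2←0x5a
5: ✓ SUBPL  r1←0x42
6: ✓ MOVGE  r3←0x26
7: ✓ CMP  NZCV=1010
8: · MOVEQ
9: ✓ SUBVC  r3←0x32

FIX = (r2, 0x5a)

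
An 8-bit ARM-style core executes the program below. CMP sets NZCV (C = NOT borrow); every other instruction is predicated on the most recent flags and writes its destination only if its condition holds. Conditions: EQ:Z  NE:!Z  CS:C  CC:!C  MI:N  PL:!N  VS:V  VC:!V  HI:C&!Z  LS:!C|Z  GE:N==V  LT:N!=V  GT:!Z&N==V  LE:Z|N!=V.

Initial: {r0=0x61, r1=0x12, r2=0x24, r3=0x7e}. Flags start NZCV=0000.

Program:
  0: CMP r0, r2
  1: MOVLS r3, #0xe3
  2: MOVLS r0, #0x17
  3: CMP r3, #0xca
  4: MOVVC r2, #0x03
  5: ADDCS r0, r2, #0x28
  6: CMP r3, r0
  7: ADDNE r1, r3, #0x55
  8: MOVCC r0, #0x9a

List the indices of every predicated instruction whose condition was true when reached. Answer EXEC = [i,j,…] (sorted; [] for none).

[0] flags=0010 → (cmp)
[1] flags=0010 LS?F → skip
[2] flags=0010 LS?F → skip
[3] flags=1001 → (cmp)
[4] flags=1001 VC?F → skip
[5] flags=1001 CS?F → skip
[6] flags=0010 → (cmp)
[7] flags=0010 NE?T → r1=0xd3
[8] flags=0010 CC?F → skip

EXEC = [7]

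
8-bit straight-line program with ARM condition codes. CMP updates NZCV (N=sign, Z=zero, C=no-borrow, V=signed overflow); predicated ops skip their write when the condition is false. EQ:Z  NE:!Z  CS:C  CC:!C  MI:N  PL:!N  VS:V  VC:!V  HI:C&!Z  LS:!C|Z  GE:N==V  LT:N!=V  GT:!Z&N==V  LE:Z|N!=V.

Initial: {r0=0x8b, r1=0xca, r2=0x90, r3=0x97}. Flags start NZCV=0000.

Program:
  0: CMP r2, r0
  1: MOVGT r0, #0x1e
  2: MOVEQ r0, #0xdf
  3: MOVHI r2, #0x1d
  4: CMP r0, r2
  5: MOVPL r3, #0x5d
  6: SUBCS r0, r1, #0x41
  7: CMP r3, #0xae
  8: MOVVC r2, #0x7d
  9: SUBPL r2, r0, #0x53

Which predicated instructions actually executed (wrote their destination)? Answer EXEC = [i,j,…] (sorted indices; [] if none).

[0] flags=0010 → (cmp)
[1] flags=0010 GT?T → r0=0x1e
[2] flags=0010 EQ?F → skip
[3] flags=0010 HI?T → r2=0x1d
[4] flags=0010 → (cmp)
[5] flags=0010 PL?T → r3=0x5d
[6] flags=0010 CS?T → r0=0x89
[7] flags=1001 → (cmp)
[8] flags=1001 VC?F → skip
[9] flags=1001 PL?F → skip

EXEC = [1,3,5,6]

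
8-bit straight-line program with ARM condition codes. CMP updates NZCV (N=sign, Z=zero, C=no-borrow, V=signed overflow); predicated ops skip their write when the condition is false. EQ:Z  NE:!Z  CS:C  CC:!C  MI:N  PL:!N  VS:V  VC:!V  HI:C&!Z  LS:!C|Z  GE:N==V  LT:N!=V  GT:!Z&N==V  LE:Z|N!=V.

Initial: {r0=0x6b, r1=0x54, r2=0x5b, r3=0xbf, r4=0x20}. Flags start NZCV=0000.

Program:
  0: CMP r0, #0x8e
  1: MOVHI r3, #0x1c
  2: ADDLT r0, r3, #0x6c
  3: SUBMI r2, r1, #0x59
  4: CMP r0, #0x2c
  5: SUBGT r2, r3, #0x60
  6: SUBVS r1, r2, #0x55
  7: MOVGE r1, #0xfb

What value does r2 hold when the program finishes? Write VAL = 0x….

[0] flags=1001 → (cmp)
[1] flags=1001 HI?F → skip
[2] flags=1001 LT?F → skip
[3] flags=1001 MI?T → r2=0xfb
[4] flags=0010 → (cmp)
[5] flags=0010 GT?T → r2=0x5f
[6] flags=0010 VS?F → skip
[7] flags=0010 GE?T → r1=0xfb

VAL = 0x5f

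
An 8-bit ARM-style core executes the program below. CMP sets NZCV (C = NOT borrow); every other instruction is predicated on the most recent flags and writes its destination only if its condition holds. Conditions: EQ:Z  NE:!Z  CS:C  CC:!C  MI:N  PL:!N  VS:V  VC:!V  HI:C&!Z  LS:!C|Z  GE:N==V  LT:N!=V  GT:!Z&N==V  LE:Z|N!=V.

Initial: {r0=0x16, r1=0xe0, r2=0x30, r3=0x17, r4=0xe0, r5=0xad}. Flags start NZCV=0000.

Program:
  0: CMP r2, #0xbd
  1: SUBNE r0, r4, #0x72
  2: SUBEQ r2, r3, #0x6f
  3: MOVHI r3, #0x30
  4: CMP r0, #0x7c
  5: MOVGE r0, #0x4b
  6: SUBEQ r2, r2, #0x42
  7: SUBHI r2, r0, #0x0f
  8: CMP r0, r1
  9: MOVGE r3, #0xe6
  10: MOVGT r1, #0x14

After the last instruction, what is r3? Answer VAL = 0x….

[0] flags=0000 → (cmp)
[1] flags=0000 NE?T → r0=0x6e
[2] flags=0000 EQ?F → skip
[3] flags=0000 HI?F → skip
[4] flags=1000 → (cmp)
[5] flags=1000 GE?F → skip
[6] flags=1000 EQ?F → skip
[7] flags=1000 HI?F → skip
[8] flags=1001 → (cmp)
[9] flags=1001 GE?T → r3=0xe6
[10] flags=1001 GT?T → r1=0x14

VAL = 0xe6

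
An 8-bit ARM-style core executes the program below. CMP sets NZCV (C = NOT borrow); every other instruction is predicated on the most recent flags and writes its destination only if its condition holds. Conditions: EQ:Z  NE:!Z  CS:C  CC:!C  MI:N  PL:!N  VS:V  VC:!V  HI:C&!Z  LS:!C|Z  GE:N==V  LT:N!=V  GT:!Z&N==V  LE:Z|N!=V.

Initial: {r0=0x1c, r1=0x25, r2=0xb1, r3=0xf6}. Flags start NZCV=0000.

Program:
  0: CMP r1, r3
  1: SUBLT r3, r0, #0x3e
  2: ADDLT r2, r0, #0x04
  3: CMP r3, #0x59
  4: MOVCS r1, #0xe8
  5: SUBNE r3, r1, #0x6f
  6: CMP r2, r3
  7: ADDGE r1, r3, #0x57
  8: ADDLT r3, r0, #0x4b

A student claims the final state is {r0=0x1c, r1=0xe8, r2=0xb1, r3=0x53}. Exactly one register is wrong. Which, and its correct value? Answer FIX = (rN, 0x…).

0: ✓ CMP  NZCV=0000
1: · SUBLT
2: · ADDLT
3: ✓ CMP  NZCV=1010
4: ✓ MOVCS  r1←0xe8
5: ✓ SUBNE  r3←0x79
6: ✓ CMP  NZCV=0011
7: · ADDGE
8: ✓ ADDLT  r3←0x67

FIX = (r3, 0x67)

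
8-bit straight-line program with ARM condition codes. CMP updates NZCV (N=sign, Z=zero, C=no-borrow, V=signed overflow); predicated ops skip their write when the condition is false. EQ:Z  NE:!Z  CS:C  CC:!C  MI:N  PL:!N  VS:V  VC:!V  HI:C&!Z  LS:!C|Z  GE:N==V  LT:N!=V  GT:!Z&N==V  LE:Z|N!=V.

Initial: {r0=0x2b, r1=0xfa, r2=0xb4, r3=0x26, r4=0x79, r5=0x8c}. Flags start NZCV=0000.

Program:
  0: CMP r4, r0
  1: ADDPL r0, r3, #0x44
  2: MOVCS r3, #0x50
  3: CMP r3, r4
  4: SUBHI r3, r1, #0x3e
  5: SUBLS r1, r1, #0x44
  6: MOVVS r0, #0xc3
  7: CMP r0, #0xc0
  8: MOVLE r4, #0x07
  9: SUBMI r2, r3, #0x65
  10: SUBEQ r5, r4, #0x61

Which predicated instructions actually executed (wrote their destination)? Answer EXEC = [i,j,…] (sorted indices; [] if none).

[0] flags=0010 → (cmp)
[1] flags=0010 PL?T → r0=0x6a
[2] flags=0010 CS?T → r3=0x50
[3] flags=1000 → (cmp)
[4] flags=1000 HI?F → skip
[5] flags=1000 LS?T → r1=0xb6
[6] flags=1000 VS?F → skip
[7] flags=1001 → (cmp)
[8] flags=1001 LE?F → skip
[9] flags=1001 MI?T → r2=0xeb
[10] flags=1001 EQ?F → skip

EXEC = [1,2,5,9]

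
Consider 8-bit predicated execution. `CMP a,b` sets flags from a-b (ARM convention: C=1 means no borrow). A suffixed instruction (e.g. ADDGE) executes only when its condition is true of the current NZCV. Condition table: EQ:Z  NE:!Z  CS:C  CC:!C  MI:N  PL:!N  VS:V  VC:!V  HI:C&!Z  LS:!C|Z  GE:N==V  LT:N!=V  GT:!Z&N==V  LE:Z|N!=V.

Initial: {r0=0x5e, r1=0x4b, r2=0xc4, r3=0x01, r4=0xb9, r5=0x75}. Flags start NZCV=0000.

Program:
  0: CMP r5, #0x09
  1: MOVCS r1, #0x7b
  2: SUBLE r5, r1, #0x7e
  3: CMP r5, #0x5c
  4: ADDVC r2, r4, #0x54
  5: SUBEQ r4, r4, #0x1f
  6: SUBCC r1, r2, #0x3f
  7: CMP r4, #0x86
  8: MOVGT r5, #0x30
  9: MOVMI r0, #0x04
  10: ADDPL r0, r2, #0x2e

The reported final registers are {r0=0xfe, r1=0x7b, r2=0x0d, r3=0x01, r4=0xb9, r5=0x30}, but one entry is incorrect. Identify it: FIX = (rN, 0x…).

FIX = (r0, 0x3b)

0: ✓ CMP  NZCV=0010
1: ✓ MOVCS  r1←0x7b
2: · SUBLE
3: ✓ CMP  NZCV=0010
4: ✓ ADDVC  r2←0x0d
5: · SUBEQ
6: · SUBCC
7: ✓ CMP  NZCV=0010
8: ✓ MOVGT  r5←0x30
9: · MOVMI
10: ✓ ADDPL  r0←0x3b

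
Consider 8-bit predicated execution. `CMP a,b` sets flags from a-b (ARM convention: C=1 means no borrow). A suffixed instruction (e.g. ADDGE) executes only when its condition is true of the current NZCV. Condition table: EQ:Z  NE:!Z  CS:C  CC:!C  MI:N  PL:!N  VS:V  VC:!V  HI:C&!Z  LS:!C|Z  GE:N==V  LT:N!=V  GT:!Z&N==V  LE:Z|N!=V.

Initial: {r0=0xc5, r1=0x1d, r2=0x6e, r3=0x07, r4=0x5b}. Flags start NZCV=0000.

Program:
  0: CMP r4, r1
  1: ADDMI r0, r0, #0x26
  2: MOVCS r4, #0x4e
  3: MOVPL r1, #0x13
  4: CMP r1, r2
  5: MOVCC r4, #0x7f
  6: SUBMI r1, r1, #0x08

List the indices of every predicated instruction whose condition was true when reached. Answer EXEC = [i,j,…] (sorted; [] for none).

0: ✓ CMP  NZCV=0010
1: · ADDMI
2: ✓ MOVCS  r4←0x4e
3: ✓ MOVPL  r1←0x13
4: ✓ CMP  NZCV=1000
5: ✓ MOVCC  r4←0x7f
6: ✓ SUBMI  r1←0x0b

EXEC = [2,3,5,6]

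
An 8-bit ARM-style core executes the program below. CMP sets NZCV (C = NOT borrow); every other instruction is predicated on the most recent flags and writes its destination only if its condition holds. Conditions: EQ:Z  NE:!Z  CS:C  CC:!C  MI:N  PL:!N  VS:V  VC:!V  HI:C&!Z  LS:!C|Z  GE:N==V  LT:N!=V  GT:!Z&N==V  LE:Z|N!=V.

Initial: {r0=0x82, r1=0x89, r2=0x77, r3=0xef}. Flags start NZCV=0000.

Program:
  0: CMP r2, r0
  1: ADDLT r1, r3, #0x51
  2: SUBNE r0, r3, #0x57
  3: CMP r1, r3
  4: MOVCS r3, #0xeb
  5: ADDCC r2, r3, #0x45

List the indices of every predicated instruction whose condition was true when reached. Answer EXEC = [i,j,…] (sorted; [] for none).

EXEC = [2,5]

[0] flags=1001 → (cmp)
[1] flags=1001 LT?F → skip
[2] flags=1001 NE?T → r0=0x98
[3] flags=1000 → (cmp)
[4] flags=1000 CS?F → skip
[5] flags=1000 CC?T → r2=0x34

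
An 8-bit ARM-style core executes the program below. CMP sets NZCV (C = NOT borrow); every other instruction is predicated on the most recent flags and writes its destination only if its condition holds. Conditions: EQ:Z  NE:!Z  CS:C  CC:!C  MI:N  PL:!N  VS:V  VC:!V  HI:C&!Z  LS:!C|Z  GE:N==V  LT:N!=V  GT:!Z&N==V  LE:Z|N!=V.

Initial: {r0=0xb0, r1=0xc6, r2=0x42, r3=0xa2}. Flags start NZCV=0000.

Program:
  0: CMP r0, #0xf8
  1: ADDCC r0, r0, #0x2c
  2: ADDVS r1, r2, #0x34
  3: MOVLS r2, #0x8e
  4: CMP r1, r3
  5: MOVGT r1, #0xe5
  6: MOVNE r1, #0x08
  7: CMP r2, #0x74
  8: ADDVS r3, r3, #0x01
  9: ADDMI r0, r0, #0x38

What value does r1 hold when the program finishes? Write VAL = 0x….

[0] flags=1000 → (cmp)
[1] flags=1000 CC?T → r0=0xdc
[2] flags=1000 VS?F → skip
[3] flags=1000 LS?T → r2=0x8e
[4] flags=0010 → (cmp)
[5] flags=0010 GT?T → r1=0xe5
[6] flags=0010 NE?T → r1=0x08
[7] flags=0011 → (cmp)
[8] flags=0011 VS?T → r3=0xa3
[9] flags=0011 MI?F → skip

VAL = 0x08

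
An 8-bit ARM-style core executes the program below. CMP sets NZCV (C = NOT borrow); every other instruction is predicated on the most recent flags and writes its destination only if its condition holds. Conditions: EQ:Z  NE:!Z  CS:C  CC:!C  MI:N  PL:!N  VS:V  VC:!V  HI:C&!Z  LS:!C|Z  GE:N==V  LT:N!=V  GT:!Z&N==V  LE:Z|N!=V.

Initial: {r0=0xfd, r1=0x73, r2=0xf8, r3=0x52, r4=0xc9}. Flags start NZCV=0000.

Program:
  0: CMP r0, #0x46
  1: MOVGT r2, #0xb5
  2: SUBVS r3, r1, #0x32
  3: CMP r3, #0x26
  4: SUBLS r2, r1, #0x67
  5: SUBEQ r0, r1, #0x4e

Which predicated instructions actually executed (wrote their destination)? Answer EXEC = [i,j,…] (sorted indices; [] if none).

EXEC = []

[0] flags=1010 → (cmp)
[1] flags=1010 GT?F → skip
[2] flags=1010 VS?F → skip
[3] flags=0010 → (cmp)
[4] flags=0010 LS?F → skip
[5] flags=0010 EQ?F → skip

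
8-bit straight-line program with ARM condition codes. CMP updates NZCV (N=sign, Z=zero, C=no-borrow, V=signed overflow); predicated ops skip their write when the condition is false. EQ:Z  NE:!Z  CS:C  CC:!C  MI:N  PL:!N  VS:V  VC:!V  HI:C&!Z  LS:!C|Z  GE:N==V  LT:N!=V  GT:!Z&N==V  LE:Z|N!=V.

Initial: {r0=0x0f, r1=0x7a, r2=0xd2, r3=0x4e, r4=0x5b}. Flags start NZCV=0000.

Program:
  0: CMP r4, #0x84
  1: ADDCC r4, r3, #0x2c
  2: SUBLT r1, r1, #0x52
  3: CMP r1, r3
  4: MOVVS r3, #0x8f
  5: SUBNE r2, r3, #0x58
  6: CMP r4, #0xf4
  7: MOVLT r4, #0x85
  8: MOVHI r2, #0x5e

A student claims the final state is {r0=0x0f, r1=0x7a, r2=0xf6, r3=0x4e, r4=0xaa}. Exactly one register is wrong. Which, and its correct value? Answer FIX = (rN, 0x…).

0: ✓ CMP  NZCV=1001
1: ✓ ADDCC  r4←0x7a
2: · SUBLT
3: ✓ CMP  NZCV=0010
4: · MOVVS
5: ✓ SUBNE  r2←0xf6
6: ✓ CMP  NZCV=1001
7: · MOVLT
8: · MOVHI

FIX = (r4, 0x7a)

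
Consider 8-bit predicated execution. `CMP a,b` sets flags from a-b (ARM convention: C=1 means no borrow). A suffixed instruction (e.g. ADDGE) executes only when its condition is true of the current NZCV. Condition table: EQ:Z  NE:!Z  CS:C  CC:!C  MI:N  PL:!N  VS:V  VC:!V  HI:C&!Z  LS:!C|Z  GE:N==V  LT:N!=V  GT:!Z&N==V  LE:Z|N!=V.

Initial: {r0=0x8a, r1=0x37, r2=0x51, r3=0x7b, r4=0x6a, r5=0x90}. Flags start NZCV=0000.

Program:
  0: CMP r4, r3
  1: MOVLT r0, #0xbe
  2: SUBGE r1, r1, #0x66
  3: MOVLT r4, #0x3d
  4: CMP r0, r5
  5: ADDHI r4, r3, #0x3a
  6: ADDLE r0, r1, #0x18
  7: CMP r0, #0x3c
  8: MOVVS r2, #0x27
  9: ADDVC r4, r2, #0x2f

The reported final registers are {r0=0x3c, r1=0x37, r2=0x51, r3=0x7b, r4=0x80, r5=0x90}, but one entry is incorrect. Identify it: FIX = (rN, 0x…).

FIX = (r0, 0xbe)

[0] flags=1000 → (cmp)
[1] flags=1000 LT?T → r0=0xbe
[2] flags=1000 GE?F → skip
[3] flags=1000 LT?T → r4=0x3d
[4] flags=0010 → (cmp)
[5] flags=0010 HI?T → r4=0xb5
[6] flags=0010 LE?F → skip
[7] flags=1010 → (cmp)
[8] flags=1010 VS?F → skip
[9] flags=1010 VC?T → r4=0x80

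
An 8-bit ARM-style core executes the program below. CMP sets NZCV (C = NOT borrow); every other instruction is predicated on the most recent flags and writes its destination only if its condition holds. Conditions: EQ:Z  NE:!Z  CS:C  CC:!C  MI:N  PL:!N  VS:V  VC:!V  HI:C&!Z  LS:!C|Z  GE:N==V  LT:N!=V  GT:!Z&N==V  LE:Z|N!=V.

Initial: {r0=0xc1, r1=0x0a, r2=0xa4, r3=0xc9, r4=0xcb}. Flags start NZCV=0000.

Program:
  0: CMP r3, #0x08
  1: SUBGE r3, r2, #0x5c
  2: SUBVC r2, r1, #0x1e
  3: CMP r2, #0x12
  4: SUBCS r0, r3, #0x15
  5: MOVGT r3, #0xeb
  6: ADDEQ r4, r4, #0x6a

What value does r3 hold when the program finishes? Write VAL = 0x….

VAL = 0xc9

[0] flags=1010 → (cmp)
[1] flags=1010 GE?F → skip
[2] flags=1010 VC?T → r2=0xec
[3] flags=1010 → (cmp)
[4] flags=1010 CS?T → r0=0xb4
[5] flags=1010 GT?F → skip
[6] flags=1010 EQ?F → skip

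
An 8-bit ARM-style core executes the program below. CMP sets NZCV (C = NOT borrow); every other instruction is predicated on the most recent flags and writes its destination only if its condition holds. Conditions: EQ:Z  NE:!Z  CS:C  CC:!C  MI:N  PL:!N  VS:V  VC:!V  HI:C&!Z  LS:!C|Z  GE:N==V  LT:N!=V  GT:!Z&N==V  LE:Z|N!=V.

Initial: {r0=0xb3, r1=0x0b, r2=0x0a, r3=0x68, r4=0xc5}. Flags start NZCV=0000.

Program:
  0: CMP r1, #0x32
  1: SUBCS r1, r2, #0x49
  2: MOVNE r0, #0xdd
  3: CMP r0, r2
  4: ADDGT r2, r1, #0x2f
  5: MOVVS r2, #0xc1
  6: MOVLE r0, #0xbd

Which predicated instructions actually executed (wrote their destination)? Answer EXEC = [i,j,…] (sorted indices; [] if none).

0: ✓ CMP  NZCV=1000
1: · SUBCS
2: ✓ MOVNE  r0←0xdd
3: ✓ CMP  NZCV=1010
4: · ADDGT
5: · MOVVS
6: ✓ MOVLE  r0←0xbd

EXEC = [2,6]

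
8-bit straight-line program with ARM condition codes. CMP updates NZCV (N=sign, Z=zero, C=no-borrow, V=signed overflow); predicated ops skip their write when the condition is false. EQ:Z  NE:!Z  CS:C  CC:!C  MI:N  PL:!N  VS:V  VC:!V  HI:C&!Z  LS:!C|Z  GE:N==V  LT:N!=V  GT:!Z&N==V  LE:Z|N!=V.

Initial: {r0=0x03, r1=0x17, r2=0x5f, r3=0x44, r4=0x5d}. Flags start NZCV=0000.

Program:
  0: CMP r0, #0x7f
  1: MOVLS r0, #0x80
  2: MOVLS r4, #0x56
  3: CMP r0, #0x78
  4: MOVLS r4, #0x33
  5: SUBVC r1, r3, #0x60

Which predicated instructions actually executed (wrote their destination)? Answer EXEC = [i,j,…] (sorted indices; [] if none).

EXEC = [1,2]

0: ✓ CMP  NZCV=1000
1: ✓ MOVLS  r0←0x80
2: ✓ MOVLS  r4←0x56
3: ✓ CMP  NZCV=0011
4: · MOVLS
5: · SUBVC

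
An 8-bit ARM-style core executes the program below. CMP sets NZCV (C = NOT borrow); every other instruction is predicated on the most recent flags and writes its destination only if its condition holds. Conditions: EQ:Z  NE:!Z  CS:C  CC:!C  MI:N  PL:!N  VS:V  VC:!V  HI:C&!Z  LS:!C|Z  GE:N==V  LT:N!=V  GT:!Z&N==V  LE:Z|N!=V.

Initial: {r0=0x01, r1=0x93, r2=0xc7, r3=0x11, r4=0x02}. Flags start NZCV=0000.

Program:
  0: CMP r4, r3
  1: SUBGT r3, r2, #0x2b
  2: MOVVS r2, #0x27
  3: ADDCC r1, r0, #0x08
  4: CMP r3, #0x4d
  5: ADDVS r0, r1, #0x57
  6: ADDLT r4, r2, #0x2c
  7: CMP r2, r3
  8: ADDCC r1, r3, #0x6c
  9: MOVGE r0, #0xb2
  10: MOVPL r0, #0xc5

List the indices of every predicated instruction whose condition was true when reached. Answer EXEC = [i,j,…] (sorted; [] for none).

EXEC = [3,6]

[0] flags=1000 → (cmp)
[1] flags=1000 GT?F → skip
[2] flags=1000 VS?F → skip
[3] flags=1000 CC?T → r1=0x09
[4] flags=1000 → (cmp)
[5] flags=1000 VS?F → skip
[6] flags=1000 LT?T → r4=0xf3
[7] flags=1010 → (cmp)
[8] flags=1010 CC?F → skip
[9] flags=1010 GE?F → skip
[10] flags=1010 PL?F → skip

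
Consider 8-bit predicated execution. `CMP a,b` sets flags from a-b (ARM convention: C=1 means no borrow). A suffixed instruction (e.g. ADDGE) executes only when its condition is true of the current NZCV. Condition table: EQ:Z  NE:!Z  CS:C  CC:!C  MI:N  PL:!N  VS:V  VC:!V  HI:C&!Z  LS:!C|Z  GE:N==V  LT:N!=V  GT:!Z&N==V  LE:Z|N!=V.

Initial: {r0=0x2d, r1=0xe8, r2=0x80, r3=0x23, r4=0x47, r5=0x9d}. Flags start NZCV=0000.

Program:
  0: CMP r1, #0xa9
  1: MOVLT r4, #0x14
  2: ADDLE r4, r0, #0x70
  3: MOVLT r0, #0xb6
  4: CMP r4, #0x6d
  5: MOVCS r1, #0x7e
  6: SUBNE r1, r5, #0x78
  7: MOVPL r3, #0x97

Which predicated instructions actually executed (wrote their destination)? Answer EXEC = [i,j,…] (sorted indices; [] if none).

0: ✓ CMP  NZCV=0010
1: · MOVLT
2: · ADDLE
3: · MOVLT
4: ✓ CMP  NZCV=1000
5: · MOVCS
6: ✓ SUBNE  r1←0x25
7: · MOVPL

EXEC = [6]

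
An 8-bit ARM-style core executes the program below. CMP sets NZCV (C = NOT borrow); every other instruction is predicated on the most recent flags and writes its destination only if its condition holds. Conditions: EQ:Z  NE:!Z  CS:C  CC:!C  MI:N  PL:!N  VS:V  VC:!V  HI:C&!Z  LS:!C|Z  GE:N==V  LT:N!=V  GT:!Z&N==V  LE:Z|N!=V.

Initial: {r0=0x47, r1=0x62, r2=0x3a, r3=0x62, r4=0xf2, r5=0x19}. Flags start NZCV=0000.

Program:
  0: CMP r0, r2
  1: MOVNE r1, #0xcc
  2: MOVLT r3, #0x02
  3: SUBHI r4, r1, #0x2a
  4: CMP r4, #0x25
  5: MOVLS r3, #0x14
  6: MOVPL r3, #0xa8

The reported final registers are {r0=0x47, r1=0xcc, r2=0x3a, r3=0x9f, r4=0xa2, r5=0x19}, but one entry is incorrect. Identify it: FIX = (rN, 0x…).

0: ✓ CMP  NZCV=0010
1: ✓ MOVNE  r1←0xcc
2: · MOVLT
3: ✓ SUBHI  r4←0xa2
4: ✓ CMP  NZCV=0011
5: · MOVLS
6: ✓ MOVPL  r3←0xa8

FIX = (r3, 0xa8)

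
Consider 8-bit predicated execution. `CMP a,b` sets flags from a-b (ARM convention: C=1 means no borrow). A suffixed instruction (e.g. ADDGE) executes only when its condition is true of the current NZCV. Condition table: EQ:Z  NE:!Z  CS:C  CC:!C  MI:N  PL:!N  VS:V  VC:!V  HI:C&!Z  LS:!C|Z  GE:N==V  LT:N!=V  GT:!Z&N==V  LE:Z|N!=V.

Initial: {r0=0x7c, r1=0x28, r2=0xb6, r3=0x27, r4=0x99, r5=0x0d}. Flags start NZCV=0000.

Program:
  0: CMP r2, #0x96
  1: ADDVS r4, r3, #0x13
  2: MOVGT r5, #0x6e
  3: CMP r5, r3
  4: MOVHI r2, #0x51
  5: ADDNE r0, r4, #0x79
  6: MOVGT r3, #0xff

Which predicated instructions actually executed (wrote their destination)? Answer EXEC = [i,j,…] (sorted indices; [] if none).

EXEC = [2,4,5,6]

[0] flags=0010 → (cmp)
[1] flags=0010 VS?F → skip
[2] flags=0010 GT?T → r5=0x6e
[3] flags=0010 → (cmp)
[4] flags=0010 HI?T → r2=0x51
[5] flags=0010 NE?T → r0=0x12
[6] flags=0010 GT?T → r3=0xff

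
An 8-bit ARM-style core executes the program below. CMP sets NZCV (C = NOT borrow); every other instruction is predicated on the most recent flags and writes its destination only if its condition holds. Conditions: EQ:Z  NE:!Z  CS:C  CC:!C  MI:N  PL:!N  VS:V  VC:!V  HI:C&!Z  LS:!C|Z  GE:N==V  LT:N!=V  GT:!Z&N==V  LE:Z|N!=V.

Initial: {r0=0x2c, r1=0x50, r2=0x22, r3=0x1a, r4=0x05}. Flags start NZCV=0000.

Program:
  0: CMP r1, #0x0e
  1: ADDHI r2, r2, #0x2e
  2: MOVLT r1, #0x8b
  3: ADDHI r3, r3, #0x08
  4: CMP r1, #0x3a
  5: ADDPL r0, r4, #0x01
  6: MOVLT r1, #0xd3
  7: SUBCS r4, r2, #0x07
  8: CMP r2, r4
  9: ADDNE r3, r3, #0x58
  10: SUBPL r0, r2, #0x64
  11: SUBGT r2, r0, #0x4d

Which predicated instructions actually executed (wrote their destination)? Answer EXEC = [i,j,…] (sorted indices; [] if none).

EXEC = [1,3,5,7,9,10,11]

[0] flags=0010 → (cmp)
[1] flags=0010 HI?T → r2=0x50
[2] flags=0010 LT?F → skip
[3] flags=0010 HI?T → r3=0x22
[4] flags=0010 → (cmp)
[5] flags=0010 PL?T → r0=0x06
[6] flags=0010 LT?F → skip
[7] flags=0010 CS?T → r4=0x49
[8] flags=0010 → (cmp)
[9] flags=0010 NE?T → r3=0x7a
[10] flags=0010 PL?T → r0=0xec
[11] flags=0010 GT?T → r2=0x9f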